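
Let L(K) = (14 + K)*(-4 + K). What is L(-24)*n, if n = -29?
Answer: -8120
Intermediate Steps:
L(K) = (-4 + K)*(14 + K)
L(-24)*n = (-56 + (-24)**2 + 10*(-24))*(-29) = (-56 + 576 - 240)*(-29) = 280*(-29) = -8120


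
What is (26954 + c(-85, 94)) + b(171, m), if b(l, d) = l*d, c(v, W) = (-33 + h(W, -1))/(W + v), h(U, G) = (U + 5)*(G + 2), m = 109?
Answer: 136801/3 ≈ 45600.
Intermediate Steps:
h(U, G) = (2 + G)*(5 + U) (h(U, G) = (5 + U)*(2 + G) = (2 + G)*(5 + U))
c(v, W) = (-28 + W)/(W + v) (c(v, W) = (-33 + (10 + 2*W + 5*(-1) - W))/(W + v) = (-33 + (10 + 2*W - 5 - W))/(W + v) = (-33 + (5 + W))/(W + v) = (-28 + W)/(W + v))
b(l, d) = d*l
(26954 + c(-85, 94)) + b(171, m) = (26954 + (-28 + 94)/(94 - 85)) + 109*171 = (26954 + 66/9) + 18639 = (26954 + (⅑)*66) + 18639 = (26954 + 22/3) + 18639 = 80884/3 + 18639 = 136801/3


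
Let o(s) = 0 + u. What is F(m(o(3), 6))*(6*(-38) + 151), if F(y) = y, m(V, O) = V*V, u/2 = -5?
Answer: -7700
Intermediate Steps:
u = -10 (u = 2*(-5) = -10)
o(s) = -10 (o(s) = 0 - 10 = -10)
m(V, O) = V²
F(m(o(3), 6))*(6*(-38) + 151) = (-10)²*(6*(-38) + 151) = 100*(-228 + 151) = 100*(-77) = -7700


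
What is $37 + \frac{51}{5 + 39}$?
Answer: $\frac{1679}{44} \approx 38.159$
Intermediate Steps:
$37 + \frac{51}{5 + 39} = 37 + \frac{51}{44} = \frac{1679}{44}$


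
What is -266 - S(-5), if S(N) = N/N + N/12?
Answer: -3199/12 ≈ -266.58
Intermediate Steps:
S(N) = 1 + N/12 (S(N) = 1 + N*(1/12) = 1 + N/12)
-266 - S(-5) = -266 - (1 + (1/12)*(-5)) = -266 - (1 - 5/12) = -266 - 1*7/12 = -266 - 7/12 = -3199/12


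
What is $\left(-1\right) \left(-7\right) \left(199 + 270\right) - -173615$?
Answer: $176898$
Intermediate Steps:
$\left(-1\right) \left(-7\right) \left(199 + 270\right) - -173615 = 7 \cdot 469 + 173615 = 3283 + 173615 = 176898$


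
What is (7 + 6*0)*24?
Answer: 168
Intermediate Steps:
(7 + 6*0)*24 = (7 + 0)*24 = 7*24 = 168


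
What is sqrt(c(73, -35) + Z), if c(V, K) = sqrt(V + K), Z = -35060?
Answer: sqrt(-35060 + sqrt(38)) ≈ 187.23*I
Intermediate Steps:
c(V, K) = sqrt(K + V)
sqrt(c(73, -35) + Z) = sqrt(sqrt(-35 + 73) - 35060) = sqrt(sqrt(38) - 35060) = sqrt(-35060 + sqrt(38))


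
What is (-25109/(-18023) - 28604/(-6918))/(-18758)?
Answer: -344616977/1169402926206 ≈ -0.00029469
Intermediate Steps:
(-25109/(-18023) - 28604/(-6918))/(-18758) = (-25109*(-1/18023) - 28604*(-1/6918))*(-1/18758) = (25109/18023 + 14302/3459)*(-1/18758) = (344616977/62341557)*(-1/18758) = -344616977/1169402926206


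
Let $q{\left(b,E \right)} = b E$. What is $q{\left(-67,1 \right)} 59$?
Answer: $-3953$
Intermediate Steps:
$q{\left(b,E \right)} = E b$
$q{\left(-67,1 \right)} 59 = 1 \left(-67\right) 59 = \left(-67\right) 59 = -3953$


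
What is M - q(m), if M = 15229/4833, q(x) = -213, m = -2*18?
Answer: 1044658/4833 ≈ 216.15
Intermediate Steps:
m = -36
M = 15229/4833 (M = 15229*(1/4833) = 15229/4833 ≈ 3.1510)
M - q(m) = 15229/4833 - 1*(-213) = 15229/4833 + 213 = 1044658/4833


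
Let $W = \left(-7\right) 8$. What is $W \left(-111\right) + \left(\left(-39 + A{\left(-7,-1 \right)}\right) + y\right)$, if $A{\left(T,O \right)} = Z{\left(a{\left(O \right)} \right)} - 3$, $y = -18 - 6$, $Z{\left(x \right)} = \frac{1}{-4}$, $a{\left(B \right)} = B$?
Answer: $\frac{24599}{4} \approx 6149.8$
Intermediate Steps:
$Z{\left(x \right)} = - \frac{1}{4}$
$y = -24$
$A{\left(T,O \right)} = - \frac{13}{4}$ ($A{\left(T,O \right)} = - \frac{1}{4} - 3 = - \frac{13}{4}$)
$W = -56$
$W \left(-111\right) + \left(\left(-39 + A{\left(-7,-1 \right)}\right) + y\right) = \left(-56\right) \left(-111\right) - \frac{265}{4} = 6216 - \frac{265}{4} = \frac{24599}{4}$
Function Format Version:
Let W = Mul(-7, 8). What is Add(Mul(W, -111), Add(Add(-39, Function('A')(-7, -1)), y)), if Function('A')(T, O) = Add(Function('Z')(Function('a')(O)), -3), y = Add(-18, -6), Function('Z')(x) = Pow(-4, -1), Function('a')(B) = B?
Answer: Rational(24599, 4) ≈ 6149.8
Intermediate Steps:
Function('Z')(x) = Rational(-1, 4)
y = -24
Function('A')(T, O) = Rational(-13, 4) (Function('A')(T, O) = Add(Rational(-1, 4), -3) = Rational(-13, 4))
W = -56
Add(Mul(W, -111), Add(Add(-39, Function('A')(-7, -1)), y)) = Add(Mul(-56, -111), Add(Add(-39, Rational(-13, 4)), -24)) = Add(6216, Add(Rational(-169, 4), -24)) = Add(6216, Rational(-265, 4)) = Rational(24599, 4)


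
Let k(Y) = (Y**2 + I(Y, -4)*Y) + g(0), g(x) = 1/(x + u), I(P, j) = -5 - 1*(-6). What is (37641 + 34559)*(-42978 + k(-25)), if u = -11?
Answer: -33656679800/11 ≈ -3.0597e+9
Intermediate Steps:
I(P, j) = 1 (I(P, j) = -5 + 6 = 1)
g(x) = 1/(-11 + x) (g(x) = 1/(x - 11) = 1/(-11 + x))
k(Y) = -1/11 + Y + Y**2 (k(Y) = (Y**2 + 1*Y) + 1/(-11 + 0) = (Y**2 + Y) + 1/(-11) = (Y + Y**2) - 1/11 = -1/11 + Y + Y**2)
(37641 + 34559)*(-42978 + k(-25)) = (37641 + 34559)*(-42978 + (-1/11 - 25 + (-25)**2)) = 72200*(-42978 + (-1/11 - 25 + 625)) = 72200*(-42978 + 6599/11) = 72200*(-466159/11) = -33656679800/11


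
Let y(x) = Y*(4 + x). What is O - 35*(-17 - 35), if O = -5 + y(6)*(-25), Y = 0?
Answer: 1815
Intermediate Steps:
y(x) = 0 (y(x) = 0*(4 + x) = 0)
O = -5 (O = -5 + 0*(-25) = -5 + 0 = -5)
O - 35*(-17 - 35) = -5 - 35*(-17 - 35) = -5 - 35*(-52) = -5 + 1820 = 1815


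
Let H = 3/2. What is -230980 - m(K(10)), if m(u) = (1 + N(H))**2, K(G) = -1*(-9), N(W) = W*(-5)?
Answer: -924089/4 ≈ -2.3102e+5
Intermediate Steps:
H = 3/2 (H = 3*(1/2) = 3/2 ≈ 1.5000)
N(W) = -5*W
K(G) = 9
m(u) = 169/4 (m(u) = (1 - 5*3/2)**2 = (1 - 15/2)**2 = (-13/2)**2 = 169/4)
-230980 - m(K(10)) = -230980 - 1*169/4 = -230980 - 169/4 = -924089/4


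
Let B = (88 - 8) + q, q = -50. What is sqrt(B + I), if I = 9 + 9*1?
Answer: 4*sqrt(3) ≈ 6.9282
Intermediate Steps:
B = 30 (B = (88 - 8) - 50 = 80 - 50 = 30)
I = 18 (I = 9 + 9 = 18)
sqrt(B + I) = sqrt(30 + 18) = sqrt(48) = 4*sqrt(3)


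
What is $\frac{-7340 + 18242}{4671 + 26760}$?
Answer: $\frac{3634}{10477} \approx 0.34686$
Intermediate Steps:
$\frac{-7340 + 18242}{4671 + 26760} = \frac{10902}{31431} = 10902 \cdot \frac{1}{31431} = \frac{3634}{10477}$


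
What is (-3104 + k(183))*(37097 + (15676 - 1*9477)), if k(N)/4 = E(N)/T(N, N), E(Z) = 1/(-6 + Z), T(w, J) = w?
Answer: -1451017237120/10797 ≈ -1.3439e+8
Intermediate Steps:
k(N) = 4/(N*(-6 + N)) (k(N) = 4*(1/((-6 + N)*N)) = 4*(1/(N*(-6 + N))) = 4/(N*(-6 + N)))
(-3104 + k(183))*(37097 + (15676 - 1*9477)) = (-3104 + 4/(183*(-6 + 183)))*(37097 + (15676 - 1*9477)) = (-3104 + 4*(1/183)/177)*(37097 + (15676 - 9477)) = (-3104 + 4*(1/183)*(1/177))*(37097 + 6199) = (-3104 + 4/32391)*43296 = -100541660/32391*43296 = -1451017237120/10797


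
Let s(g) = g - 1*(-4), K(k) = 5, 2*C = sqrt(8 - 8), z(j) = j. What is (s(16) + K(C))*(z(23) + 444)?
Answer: 11675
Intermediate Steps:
C = 0 (C = sqrt(8 - 8)/2 = sqrt(0)/2 = (1/2)*0 = 0)
s(g) = 4 + g (s(g) = g + 4 = 4 + g)
(s(16) + K(C))*(z(23) + 444) = ((4 + 16) + 5)*(23 + 444) = (20 + 5)*467 = 25*467 = 11675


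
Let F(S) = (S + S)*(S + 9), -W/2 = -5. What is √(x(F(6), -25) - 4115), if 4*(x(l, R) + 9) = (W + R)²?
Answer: I*√16271/2 ≈ 63.779*I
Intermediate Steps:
W = 10 (W = -2*(-5) = 10)
F(S) = 2*S*(9 + S) (F(S) = (2*S)*(9 + S) = 2*S*(9 + S))
x(l, R) = -9 + (10 + R)²/4
√(x(F(6), -25) - 4115) = √((-9 + (10 - 25)²/4) - 4115) = √((-9 + (¼)*(-15)²) - 4115) = √((-9 + (¼)*225) - 4115) = √((-9 + 225/4) - 4115) = √(189/4 - 4115) = √(-16271/4) = I*√16271/2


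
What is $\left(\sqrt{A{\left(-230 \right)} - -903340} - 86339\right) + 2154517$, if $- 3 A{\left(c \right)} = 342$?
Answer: $2068178 + \sqrt{903226} \approx 2.0691 \cdot 10^{6}$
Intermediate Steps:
$A{\left(c \right)} = -114$ ($A{\left(c \right)} = \left(- \frac{1}{3}\right) 342 = -114$)
$\left(\sqrt{A{\left(-230 \right)} - -903340} - 86339\right) + 2154517 = \left(\sqrt{-114 - -903340} - 86339\right) + 2154517 = \left(\sqrt{-114 + 903340} - 86339\right) + 2154517 = \left(\sqrt{903226} - 86339\right) + 2154517 = \left(-86339 + \sqrt{903226}\right) + 2154517 = 2068178 + \sqrt{903226}$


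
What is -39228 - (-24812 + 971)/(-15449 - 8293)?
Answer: -103486113/2638 ≈ -39229.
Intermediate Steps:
-39228 - (-24812 + 971)/(-15449 - 8293) = -39228 - (-23841)/(-23742) = -39228 - (-23841)*(-1)/23742 = -39228 - 1*2649/2638 = -39228 - 2649/2638 = -103486113/2638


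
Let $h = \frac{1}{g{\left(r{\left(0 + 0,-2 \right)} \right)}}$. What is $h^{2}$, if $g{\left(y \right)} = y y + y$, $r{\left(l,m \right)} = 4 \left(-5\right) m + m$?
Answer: $\frac{1}{2196324} \approx 4.5531 \cdot 10^{-7}$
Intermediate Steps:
$r{\left(l,m \right)} = - 19 m$ ($r{\left(l,m \right)} = - 20 m + m = - 19 m$)
$g{\left(y \right)} = y + y^{2}$ ($g{\left(y \right)} = y^{2} + y = y + y^{2}$)
$h = \frac{1}{1482}$ ($h = \frac{1}{\left(-19\right) \left(-2\right) \left(1 - -38\right)} = \frac{1}{38 \left(1 + 38\right)} = \frac{1}{38 \cdot 39} = \frac{1}{1482} \approx 0.00067476$)
$h^{2} = \left(\frac{1}{1482}\right)^{2} = \frac{1}{2196324}$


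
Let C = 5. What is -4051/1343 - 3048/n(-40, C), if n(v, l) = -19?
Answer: 4016495/25517 ≈ 157.40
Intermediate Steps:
-4051/1343 - 3048/n(-40, C) = -4051/1343 - 3048/(-19) = -4051*1/1343 - 3048*(-1/19) = -4051/1343 + 3048/19 = 4016495/25517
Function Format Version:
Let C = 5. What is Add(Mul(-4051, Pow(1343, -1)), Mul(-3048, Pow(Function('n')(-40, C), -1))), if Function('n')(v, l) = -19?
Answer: Rational(4016495, 25517) ≈ 157.40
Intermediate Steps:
Add(Mul(-4051, Pow(1343, -1)), Mul(-3048, Pow(Function('n')(-40, C), -1))) = Add(Mul(-4051, Pow(1343, -1)), Mul(-3048, Pow(-19, -1))) = Add(Mul(-4051, Rational(1, 1343)), Mul(-3048, Rational(-1, 19))) = Add(Rational(-4051, 1343), Rational(3048, 19)) = Rational(4016495, 25517)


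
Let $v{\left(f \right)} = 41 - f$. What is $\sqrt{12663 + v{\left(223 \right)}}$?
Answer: $\sqrt{12481} \approx 111.72$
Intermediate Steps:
$\sqrt{12663 + v{\left(223 \right)}} = \sqrt{12663 + \left(41 - 223\right)} = \sqrt{12663 - 182} = \sqrt{12481}$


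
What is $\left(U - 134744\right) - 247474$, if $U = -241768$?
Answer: $-623986$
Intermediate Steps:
$\left(U - 134744\right) - 247474 = \left(-241768 - 134744\right) - 247474 = -376512 - 247474 = -623986$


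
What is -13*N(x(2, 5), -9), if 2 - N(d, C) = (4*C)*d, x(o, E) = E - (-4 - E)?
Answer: -6578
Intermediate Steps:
x(o, E) = 4 + 2*E (x(o, E) = E + (4 + E) = 4 + 2*E)
N(d, C) = 2 - 4*C*d
-13*N(x(2, 5), -9) = -13*(2 - 4*(-9)*(4 + 2*5)) = -13*(2 - 4*(-9)*(4 + 10)) = -13*(2 - 4*(-9)*14) = -13*(2 + 504) = -13*506 = -6578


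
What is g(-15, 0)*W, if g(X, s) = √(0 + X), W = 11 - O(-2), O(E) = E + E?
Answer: 15*I*√15 ≈ 58.095*I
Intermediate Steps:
O(E) = 2*E
W = 15 (W = 11 - 2*(-2) = 11 - 1*(-4) = 11 + 4 = 15)
g(X, s) = √X
g(-15, 0)*W = √(-15)*15 = (I*√15)*15 = 15*I*√15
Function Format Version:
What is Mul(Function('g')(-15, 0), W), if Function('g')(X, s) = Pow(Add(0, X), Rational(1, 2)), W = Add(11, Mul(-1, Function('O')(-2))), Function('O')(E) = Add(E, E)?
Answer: Mul(15, I, Pow(15, Rational(1, 2))) ≈ Mul(58.095, I)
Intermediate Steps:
Function('O')(E) = Mul(2, E)
W = 15 (W = Add(11, Mul(-1, Mul(2, -2))) = Add(11, Mul(-1, -4)) = Add(11, 4) = 15)
Function('g')(X, s) = Pow(X, Rational(1, 2))
Mul(Function('g')(-15, 0), W) = Mul(Pow(-15, Rational(1, 2)), 15) = Mul(Mul(I, Pow(15, Rational(1, 2))), 15) = Mul(15, I, Pow(15, Rational(1, 2)))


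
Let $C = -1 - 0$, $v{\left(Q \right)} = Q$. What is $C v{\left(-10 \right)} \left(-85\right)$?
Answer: $-850$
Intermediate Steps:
$C = -1$ ($C = -1 + 0 = -1$)
$C v{\left(-10 \right)} \left(-85\right) = \left(-1\right) \left(-10\right) \left(-85\right) = 10 \left(-85\right) = -850$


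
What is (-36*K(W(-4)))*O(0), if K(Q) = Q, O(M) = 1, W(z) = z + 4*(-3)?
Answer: 576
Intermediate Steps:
W(z) = -12 + z (W(z) = z - 12 = -12 + z)
(-36*K(W(-4)))*O(0) = -36*(-12 - 4)*1 = -36*(-16)*1 = 576*1 = 576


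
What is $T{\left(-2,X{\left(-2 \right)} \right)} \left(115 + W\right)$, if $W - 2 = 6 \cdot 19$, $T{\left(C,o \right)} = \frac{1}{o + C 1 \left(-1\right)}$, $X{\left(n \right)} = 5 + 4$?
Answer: $21$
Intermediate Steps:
$X{\left(n \right)} = 9$
$T{\left(C,o \right)} = \frac{1}{o - C}$ ($T{\left(C,o \right)} = \frac{1}{o + C \left(-1\right)} = \frac{1}{o - C}$)
$W = 116$ ($W = 2 + 6 \cdot 19 = 2 + 114 = 116$)
$T{\left(-2,X{\left(-2 \right)} \right)} \left(115 + W\right) = \frac{115 + 116}{9 - -2} = \frac{1}{9 + 2} \cdot 231 = \frac{1}{11} \cdot 231 = 21$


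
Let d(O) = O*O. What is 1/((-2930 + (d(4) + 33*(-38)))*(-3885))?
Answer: 1/16192680 ≈ 6.1756e-8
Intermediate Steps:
d(O) = O²
1/((-2930 + (d(4) + 33*(-38)))*(-3885)) = 1/(-2930 + (4² + 33*(-38))*(-3885)) = -1/3885/(-2930 + (16 - 1254)) = -1/3885/(-2930 - 1238) = -1/3885/(-4168) = -1/4168*(-1/3885) = 1/16192680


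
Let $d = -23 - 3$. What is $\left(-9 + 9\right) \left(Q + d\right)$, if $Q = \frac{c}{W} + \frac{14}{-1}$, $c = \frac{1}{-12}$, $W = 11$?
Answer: $0$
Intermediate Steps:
$d = -26$
$c = - \frac{1}{12} \approx -0.083333$
$Q = - \frac{1849}{132}$ ($Q = - \frac{1}{12 \cdot 11} + \frac{14}{-1} = \left(- \frac{1}{12}\right) \frac{1}{11} + 14 \left(-1\right) = - \frac{1}{132} - 14 = - \frac{1849}{132} \approx -14.008$)
$\left(-9 + 9\right) \left(Q + d\right) = \left(-9 + 9\right) \left(- \frac{1849}{132} - 26\right) = 0 \left(- \frac{5281}{132}\right) = 0$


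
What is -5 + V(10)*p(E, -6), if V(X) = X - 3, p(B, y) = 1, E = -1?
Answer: 2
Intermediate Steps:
V(X) = -3 + X
-5 + V(10)*p(E, -6) = -5 + (-3 + 10)*1 = -5 + 7*1 = -5 + 7 = 2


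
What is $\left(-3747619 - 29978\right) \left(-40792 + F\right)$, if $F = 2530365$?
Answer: $-9404603496081$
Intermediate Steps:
$\left(-3747619 - 29978\right) \left(-40792 + F\right) = \left(-3747619 - 29978\right) \left(-40792 + 2530365\right) = \left(-3777597\right) 2489573 = -9404603496081$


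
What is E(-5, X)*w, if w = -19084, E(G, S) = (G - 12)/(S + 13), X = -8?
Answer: 324428/5 ≈ 64886.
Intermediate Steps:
E(G, S) = (-12 + G)/(13 + S)
E(-5, X)*w = ((-12 - 5)/(13 - 8))*(-19084) = (-17/5)*(-19084) = ((⅕)*(-17))*(-19084) = -17/5*(-19084) = 324428/5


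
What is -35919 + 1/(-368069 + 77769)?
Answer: -10427285701/290300 ≈ -35919.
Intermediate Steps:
-35919 + 1/(-368069 + 77769) = -35919 + 1/(-290300) = -35919 - 1/290300 = -10427285701/290300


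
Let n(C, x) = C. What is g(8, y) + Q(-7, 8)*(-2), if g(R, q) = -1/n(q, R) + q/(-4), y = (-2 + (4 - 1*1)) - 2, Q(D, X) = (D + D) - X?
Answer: 181/4 ≈ 45.250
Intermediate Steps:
Q(D, X) = -X + 2*D (Q(D, X) = 2*D - X = -X + 2*D)
y = -1 (y = (-2 + (4 - 1)) - 2 = (-2 + 3) - 2 = 1 - 2 = -1)
g(R, q) = -1/q - q/4 (g(R, q) = -1/q + q/(-4) = -1/q + q*(-¼) = -1/q - q/4)
g(8, y) + Q(-7, 8)*(-2) = (-1/(-1) - ¼*(-1)) + (-1*8 + 2*(-7))*(-2) = (-1*(-1) + ¼) + (-8 - 14)*(-2) = (1 + ¼) - 22*(-2) = 5/4 + 44 = 181/4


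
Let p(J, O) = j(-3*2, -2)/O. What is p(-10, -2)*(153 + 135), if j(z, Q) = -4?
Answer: 576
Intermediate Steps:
p(J, O) = -4/O
p(-10, -2)*(153 + 135) = (-4/(-2))*(153 + 135) = -4*(-½)*288 = 2*288 = 576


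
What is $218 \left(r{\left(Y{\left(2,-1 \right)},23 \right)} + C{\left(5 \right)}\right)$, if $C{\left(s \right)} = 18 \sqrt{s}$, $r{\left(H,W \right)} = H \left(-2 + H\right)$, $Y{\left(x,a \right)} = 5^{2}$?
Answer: $125350 + 3924 \sqrt{5} \approx 1.3412 \cdot 10^{5}$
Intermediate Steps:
$Y{\left(x,a \right)} = 25$
$218 \left(r{\left(Y{\left(2,-1 \right)},23 \right)} + C{\left(5 \right)}\right) = 218 \left(25 \left(-2 + 25\right) + 18 \sqrt{5}\right) = 218 \left(25 \cdot 23 + 18 \sqrt{5}\right) = 218 \left(575 + 18 \sqrt{5}\right) = 125350 + 3924 \sqrt{5}$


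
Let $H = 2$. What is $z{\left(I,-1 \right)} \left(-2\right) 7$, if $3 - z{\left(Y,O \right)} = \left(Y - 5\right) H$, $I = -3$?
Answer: $-266$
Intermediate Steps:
$z{\left(Y,O \right)} = 13 - 2 Y$ ($z{\left(Y,O \right)} = 3 - \left(Y - 5\right) 2 = 3 - \left(-5 + Y\right) 2 = 3 - \left(-10 + 2 Y\right) = 13 - 2 Y$)
$z{\left(I,-1 \right)} \left(-2\right) 7 = \left(13 - -6\right) \left(-2\right) 7 = \left(13 + 6\right) \left(-2\right) 7 = 19 \left(-2\right) 7 = \left(-38\right) 7 = -266$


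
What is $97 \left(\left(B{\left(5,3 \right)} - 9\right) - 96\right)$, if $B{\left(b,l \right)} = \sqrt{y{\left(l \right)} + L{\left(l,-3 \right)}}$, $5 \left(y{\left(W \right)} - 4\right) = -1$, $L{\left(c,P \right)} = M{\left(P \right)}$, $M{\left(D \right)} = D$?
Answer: $-10185 + \frac{194 \sqrt{5}}{5} \approx -10098.0$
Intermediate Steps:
$L{\left(c,P \right)} = P$
$y{\left(W \right)} = \frac{19}{5}$ ($y{\left(W \right)} = 4 + \frac{1}{5} \left(-1\right) = 4 - \frac{1}{5} = \frac{19}{5}$)
$B{\left(b,l \right)} = \frac{2 \sqrt{5}}{5}$ ($B{\left(b,l \right)} = \sqrt{\frac{19}{5} - 3} = \sqrt{\frac{4}{5}} = \frac{2 \sqrt{5}}{5}$)
$97 \left(\left(B{\left(5,3 \right)} - 9\right) - 96\right) = 97 \left(\left(\frac{2 \sqrt{5}}{5} - 9\right) - 96\right) = 97 \left(\left(-9 + \frac{2 \sqrt{5}}{5}\right) - 96\right) = 97 \left(-105 + \frac{2 \sqrt{5}}{5}\right) = -10185 + \frac{194 \sqrt{5}}{5}$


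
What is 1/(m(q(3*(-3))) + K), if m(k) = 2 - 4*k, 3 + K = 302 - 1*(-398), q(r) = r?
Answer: 1/735 ≈ 0.0013605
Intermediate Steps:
K = 697 (K = -3 + (302 - 1*(-398)) = -3 + (302 + 398) = -3 + 700 = 697)
1/(m(q(3*(-3))) + K) = 1/((2 - 12*(-3)) + 697) = 1/((2 - 4*(-9)) + 697) = 1/((2 + 36) + 697) = 1/(38 + 697) = 1/735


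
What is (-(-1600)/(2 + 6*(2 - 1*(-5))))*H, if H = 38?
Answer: 15200/11 ≈ 1381.8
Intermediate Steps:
(-(-1600)/(2 + 6*(2 - 1*(-5))))*H = -(-1600)/(2 + 6*(2 - 1*(-5)))*38 = -(-1600)/(2 + 6*(2 + 5))*38 = -(-1600)/(2 + 6*7)*38 = -(-1600)/(2 + 42)*38 = -(-1600)/44*38 = -40*(-10/11)*38 = (400/11)*38 = 15200/11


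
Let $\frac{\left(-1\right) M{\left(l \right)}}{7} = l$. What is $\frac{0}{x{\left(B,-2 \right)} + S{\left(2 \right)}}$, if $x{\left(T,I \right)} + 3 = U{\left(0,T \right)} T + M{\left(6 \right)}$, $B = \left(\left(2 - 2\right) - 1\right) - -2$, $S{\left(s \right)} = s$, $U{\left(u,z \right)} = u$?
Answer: $0$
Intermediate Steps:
$M{\left(l \right)} = - 7 l$
$B = 1$ ($B = \left(0 - 1\right) + 2 = -1 + 2 = 1$)
$x{\left(T,I \right)} = -45$ ($x{\left(T,I \right)} = -3 + \left(0 T - 42\right) = -3 + \left(0 - 42\right) = -3 - 42 = -45$)
$\frac{0}{x{\left(B,-2 \right)} + S{\left(2 \right)}} = \frac{0}{-45 + 2} = \frac{0}{-43} = 0 \left(- \frac{1}{43}\right) = 0$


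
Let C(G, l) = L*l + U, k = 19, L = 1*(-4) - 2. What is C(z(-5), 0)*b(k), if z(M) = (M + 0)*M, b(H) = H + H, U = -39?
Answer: -1482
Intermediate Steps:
L = -6 (L = -4 - 2 = -6)
b(H) = 2*H
z(M) = M² (z(M) = M*M = M²)
C(G, l) = -39 - 6*l (C(G, l) = -6*l - 39 = -39 - 6*l)
C(z(-5), 0)*b(k) = (-39 - 6*0)*(2*19) = (-39 + 0)*38 = -39*38 = -1482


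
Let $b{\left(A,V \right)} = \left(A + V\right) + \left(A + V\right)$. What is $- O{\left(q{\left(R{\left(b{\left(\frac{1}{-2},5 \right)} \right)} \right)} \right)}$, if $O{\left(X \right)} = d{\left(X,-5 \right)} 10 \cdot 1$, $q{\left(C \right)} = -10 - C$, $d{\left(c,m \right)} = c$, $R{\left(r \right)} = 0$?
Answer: $100$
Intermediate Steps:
$b{\left(A,V \right)} = 2 A + 2 V$
$O{\left(X \right)} = 10 X$ ($O{\left(X \right)} = X 10 \cdot 1 = 10 X 1 = 10 X$)
$- O{\left(q{\left(R{\left(b{\left(\frac{1}{-2},5 \right)} \right)} \right)} \right)} = - 10 \left(-10 - 0\right) = - 10 \left(-10 + 0\right) = - 10 \left(-10\right) = \left(-1\right) \left(-100\right) = 100$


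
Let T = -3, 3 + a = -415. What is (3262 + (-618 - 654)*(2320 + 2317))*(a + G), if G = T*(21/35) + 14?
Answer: 11960959058/5 ≈ 2.3922e+9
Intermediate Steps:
a = -418 (a = -3 - 415 = -418)
G = 61/5 (G = -63/35 + 14 = -3*⅗ + 14 = -9/5 + 14 = 61/5 ≈ 12.200)
(3262 + (-618 - 654)*(2320 + 2317))*(a + G) = (3262 + (-618 - 654)*(2320 + 2317))*(-418 + 61/5) = (3262 - 1272*4637)*(-2029/5) = (3262 - 5898264)*(-2029/5) = -5895002*(-2029/5) = 11960959058/5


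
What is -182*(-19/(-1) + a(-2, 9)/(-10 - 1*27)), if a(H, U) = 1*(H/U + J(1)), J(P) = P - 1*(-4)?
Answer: -1143688/333 ≈ -3434.5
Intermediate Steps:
J(P) = 4 + P (J(P) = P + 4 = 4 + P)
a(H, U) = 5 + H/U (a(H, U) = 1*(H/U + (4 + 1)) = 1*(H/U + 5) = 1*(5 + H/U) = 5 + H/U)
-182*(-19/(-1) + a(-2, 9)/(-10 - 1*27)) = -182*(-19/(-1) + (5 - 2/9)/(-10 - 1*27)) = -182*(-19*(-1) + (5 - 2*⅑)/(-10 - 27)) = -182*(19 + (5 - 2/9)/(-37)) = -182*(19 + (43/9)*(-1/37)) = -182*(19 - 43/333) = -182*6284/333 = -1143688/333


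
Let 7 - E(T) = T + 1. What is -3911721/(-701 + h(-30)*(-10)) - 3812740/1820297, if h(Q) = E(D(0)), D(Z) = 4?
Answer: 7117745015597/1312434137 ≈ 5423.3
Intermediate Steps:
E(T) = 6 - T (E(T) = 7 - (T + 1) = 7 - (1 + T) = 7 + (-1 - T) = 6 - T)
h(Q) = 2 (h(Q) = 6 - 1*4 = 6 - 4 = 2)
-3911721/(-701 + h(-30)*(-10)) - 3812740/1820297 = -3911721/(-701 + 2*(-10)) - 3812740/1820297 = -3911721/(-701 - 20) - 3812740*1/1820297 = -3911721/(-721) - 3812740/1820297 = -3911721*(-1/721) - 3812740/1820297 = 3911721/721 - 3812740/1820297 = 7117745015597/1312434137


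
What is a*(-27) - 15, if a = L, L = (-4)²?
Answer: -447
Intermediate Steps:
L = 16
a = 16
a*(-27) - 15 = 16*(-27) - 15 = -432 - 15 = -447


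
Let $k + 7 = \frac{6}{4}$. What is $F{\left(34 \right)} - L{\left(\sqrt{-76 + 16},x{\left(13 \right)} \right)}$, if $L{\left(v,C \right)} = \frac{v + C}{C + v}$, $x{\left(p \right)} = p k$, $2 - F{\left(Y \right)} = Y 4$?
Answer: $-135$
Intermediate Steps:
$k = - \frac{11}{2}$ ($k = -7 + \frac{6}{4} = -7 + 6 \cdot \frac{1}{4} = -7 + \frac{3}{2} = - \frac{11}{2} \approx -5.5$)
$F{\left(Y \right)} = 2 - 4 Y$ ($F{\left(Y \right)} = 2 - Y 4 = 2 - 4 Y$)
$x{\left(p \right)} = - \frac{11 p}{2}$ ($x{\left(p \right)} = p \left(- \frac{11}{2}\right) = - \frac{11 p}{2}$)
$L{\left(v,C \right)} = 1$ ($L{\left(v,C \right)} = \frac{C + v}{C + v} = 1$)
$F{\left(34 \right)} - L{\left(\sqrt{-76 + 16},x{\left(13 \right)} \right)} = \left(2 - 136\right) - 1 = -134 - 1 = -135$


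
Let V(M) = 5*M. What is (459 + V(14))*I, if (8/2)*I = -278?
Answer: -73531/2 ≈ -36766.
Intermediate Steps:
I = -139/2 (I = (¼)*(-278) = -139/2 ≈ -69.500)
(459 + V(14))*I = (459 + 5*14)*(-139/2) = (459 + 70)*(-139/2) = 529*(-139/2) = -73531/2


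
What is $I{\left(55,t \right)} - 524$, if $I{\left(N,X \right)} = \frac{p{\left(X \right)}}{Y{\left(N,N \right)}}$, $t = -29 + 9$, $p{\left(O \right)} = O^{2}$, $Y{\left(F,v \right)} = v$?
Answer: $- \frac{5684}{11} \approx -516.73$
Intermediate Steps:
$t = -20$
$I{\left(N,X \right)} = \frac{X^{2}}{N}$
$I{\left(55,t \right)} - 524 = \frac{\left(-20\right)^{2}}{55} - 524 = \frac{1}{55} \cdot 400 - 524 = \frac{80}{11} - 524 = - \frac{5684}{11}$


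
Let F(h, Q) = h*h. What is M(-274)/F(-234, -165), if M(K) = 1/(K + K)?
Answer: -1/30006288 ≈ -3.3326e-8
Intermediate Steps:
F(h, Q) = h**2
M(K) = 1/(2*K)
M(-274)/F(-234, -165) = ((1/2)/(-274))/((-234)**2) = ((1/2)*(-1/274))/54756 = -1/548*1/54756 = -1/30006288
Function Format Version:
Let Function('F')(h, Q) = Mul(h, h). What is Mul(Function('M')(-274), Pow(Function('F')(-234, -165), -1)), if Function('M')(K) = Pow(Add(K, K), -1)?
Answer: Rational(-1, 30006288) ≈ -3.3326e-8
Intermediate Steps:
Function('F')(h, Q) = Pow(h, 2)
Function('M')(K) = Mul(Rational(1, 2), Pow(K, -1)) (Function('M')(K) = Pow(Mul(2, K), -1) = Mul(Rational(1, 2), Pow(K, -1)))
Mul(Function('M')(-274), Pow(Function('F')(-234, -165), -1)) = Mul(Mul(Rational(1, 2), Pow(-274, -1)), Pow(Pow(-234, 2), -1)) = Mul(Mul(Rational(1, 2), Rational(-1, 274)), Pow(54756, -1)) = Mul(Rational(-1, 548), Rational(1, 54756)) = Rational(-1, 30006288)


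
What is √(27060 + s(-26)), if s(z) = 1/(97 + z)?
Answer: √136409531/71 ≈ 164.50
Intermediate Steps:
√(27060 + s(-26)) = √(27060 + 1/(97 - 26)) = √(27060 + 1/71) = √(1921261/71) = √136409531/71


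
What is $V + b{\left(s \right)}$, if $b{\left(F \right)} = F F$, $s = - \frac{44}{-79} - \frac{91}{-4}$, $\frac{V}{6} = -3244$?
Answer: $- \frac{1889353959}{99856} \approx -18921.0$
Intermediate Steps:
$V = -19464$ ($V = 6 \left(-3244\right) = -19464$)
$s = \frac{7365}{316}$ ($s = \left(-44\right) \left(- \frac{1}{79}\right) - - \frac{91}{4} = \frac{44}{79} + \frac{91}{4} = \frac{7365}{316} \approx 23.307$)
$b{\left(F \right)} = F^{2}$
$V + b{\left(s \right)} = -19464 + \left(\frac{7365}{316}\right)^{2} = -19464 + \frac{54243225}{99856} = - \frac{1889353959}{99856}$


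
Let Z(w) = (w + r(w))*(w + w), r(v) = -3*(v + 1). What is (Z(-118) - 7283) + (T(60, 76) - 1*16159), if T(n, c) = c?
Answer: -78354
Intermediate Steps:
r(v) = -3 - 3*v (r(v) = -3*(1 + v) = -3 - 3*v)
Z(w) = 2*w*(-3 - 2*w) (Z(w) = (w + (-3 - 3*w))*(w + w) = (-3 - 2*w)*(2*w) = 2*w*(-3 - 2*w))
(Z(-118) - 7283) + (T(60, 76) - 1*16159) = (-2*(-118)*(3 + 2*(-118)) - 7283) + (76 - 1*16159) = (-2*(-118)*(3 - 236) - 7283) + (76 - 16159) = (-2*(-118)*(-233) - 7283) - 16083 = (-54988 - 7283) - 16083 = -62271 - 16083 = -78354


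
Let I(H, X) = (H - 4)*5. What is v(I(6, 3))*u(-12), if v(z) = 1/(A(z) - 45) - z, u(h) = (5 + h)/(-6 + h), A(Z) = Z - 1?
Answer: -2527/648 ≈ -3.8997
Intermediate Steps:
A(Z) = -1 + Z
u(h) = (5 + h)/(-6 + h)
I(H, X) = -20 + 5*H (I(H, X) = (-4 + H)*5 = -20 + 5*H)
v(z) = 1/(-46 + z) - z (v(z) = 1/((-1 + z) - 45) - z = 1/(-46 + z) - z)
v(I(6, 3))*u(-12) = ((1 - (-20 + 5*6)² + 46*(-20 + 5*6))/(-46 + (-20 + 5*6)))*((5 - 12)/(-6 - 12)) = ((1 - (-20 + 30)² + 46*(-20 + 30))/(-46 + (-20 + 30)))*(-7/(-18)) = ((1 - 1*10² + 46*10)/(-46 + 10))*(-1/18*(-7)) = ((1 - 1*100 + 460)/(-36))*(7/18) = -(1 - 100 + 460)/36*(7/18) = -1/36*361*(7/18) = -361/36*7/18 = -2527/648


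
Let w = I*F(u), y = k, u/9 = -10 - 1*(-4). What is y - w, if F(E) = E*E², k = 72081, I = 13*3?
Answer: 6213177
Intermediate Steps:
I = 39
u = -54 (u = 9*(-10 - 1*(-4)) = 9*(-10 + 4) = 9*(-6) = -54)
y = 72081
F(E) = E³
w = -6141096 (w = 39*(-54)³ = 39*(-157464) = -6141096)
y - w = 72081 - 1*(-6141096) = 72081 + 6141096 = 6213177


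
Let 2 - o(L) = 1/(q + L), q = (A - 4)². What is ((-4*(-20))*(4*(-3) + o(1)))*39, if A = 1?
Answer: -31512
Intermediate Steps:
q = 9 (q = (1 - 4)² = (-3)² = 9)
o(L) = 2 - 1/(9 + L)
((-4*(-20))*(4*(-3) + o(1)))*39 = ((-4*(-20))*(4*(-3) + (17 + 2*1)/(9 + 1)))*39 = (80*(-12 + (17 + 2)/10))*39 = (80*(-12 + (⅒)*19))*39 = (80*(-12 + 19/10))*39 = (80*(-101/10))*39 = -808*39 = -31512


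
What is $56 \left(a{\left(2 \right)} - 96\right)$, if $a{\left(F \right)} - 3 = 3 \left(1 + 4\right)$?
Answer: $-4368$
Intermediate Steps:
$a{\left(F \right)} = 18$ ($a{\left(F \right)} = 3 + 3 \left(1 + 4\right) = 3 + 3 \cdot 5 = 3 + 15 = 18$)
$56 \left(a{\left(2 \right)} - 96\right) = 56 \left(18 - 96\right) = 56 \left(-78\right) = -4368$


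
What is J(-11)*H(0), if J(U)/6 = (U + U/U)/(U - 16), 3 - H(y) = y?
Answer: 20/3 ≈ 6.6667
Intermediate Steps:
H(y) = 3 - y
J(U) = 6*(1 + U)/(-16 + U) (J(U) = 6*((U + U/U)/(U - 16)) = 6*((U + 1)/(-16 + U)) = 6*((1 + U)/(-16 + U)) = 6*(1 + U)/(-16 + U))
J(-11)*H(0) = (6*(1 - 11)/(-16 - 11))*(3 - 1*0) = (6*(-10)/(-27))*(3 + 0) = (6*(-1/27)*(-10))*3 = (20/9)*3 = 20/3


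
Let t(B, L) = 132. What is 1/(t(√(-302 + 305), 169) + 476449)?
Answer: 1/476581 ≈ 2.0983e-6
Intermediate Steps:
1/(t(√(-302 + 305), 169) + 476449) = 1/(132 + 476449) = 1/476581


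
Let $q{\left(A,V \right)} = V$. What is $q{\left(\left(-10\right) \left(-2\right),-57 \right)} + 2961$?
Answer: $2904$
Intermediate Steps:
$q{\left(\left(-10\right) \left(-2\right),-57 \right)} + 2961 = -57 + 2961 = 2904$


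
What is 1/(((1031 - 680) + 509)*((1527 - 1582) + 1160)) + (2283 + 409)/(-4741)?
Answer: -2558202859/4505372300 ≈ -0.56781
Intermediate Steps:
1/(((1031 - 680) + 509)*((1527 - 1582) + 1160)) + (2283 + 409)/(-4741) = 1/((351 + 509)*(-55 + 1160)) + 2692*(-1/4741) = 1/(860*1105) - 2692/4741 = (1/860)*(1/1105) - 2692/4741 = 1/950300 - 2692/4741 = -2558202859/4505372300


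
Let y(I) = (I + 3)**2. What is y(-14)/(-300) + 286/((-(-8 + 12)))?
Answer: -21571/300 ≈ -71.903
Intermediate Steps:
y(I) = (3 + I)**2
y(-14)/(-300) + 286/((-(-8 + 12))) = (3 - 14)**2/(-300) + 286/((-(-8 + 12))) = (-11)**2*(-1/300) + 286/((-1*4)) = 121*(-1/300) + 286/(-4) = -121/300 + 286*(-1/4) = -121/300 - 143/2 = -21571/300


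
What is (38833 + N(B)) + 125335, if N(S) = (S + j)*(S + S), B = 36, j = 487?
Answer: 201824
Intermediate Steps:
N(S) = 2*S*(487 + S) (N(S) = (S + 487)*(S + S) = (487 + S)*(2*S) = 2*S*(487 + S))
(38833 + N(B)) + 125335 = (38833 + 2*36*(487 + 36)) + 125335 = (38833 + 2*36*523) + 125335 = (38833 + 37656) + 125335 = 76489 + 125335 = 201824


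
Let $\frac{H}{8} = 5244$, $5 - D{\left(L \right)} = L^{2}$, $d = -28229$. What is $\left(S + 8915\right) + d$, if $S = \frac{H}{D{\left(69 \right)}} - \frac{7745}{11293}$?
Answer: $- \frac{259464009167}{13427377} \approx -19324.0$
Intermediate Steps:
$D{\left(L \right)} = 5 - L^{2}$
$H = 41952$ ($H = 8 \cdot 5244 = 41952$)
$S = - \frac{127649789}{13427377}$ ($S = \frac{41952}{5 - 69^{2}} - \frac{7745}{11293} = \frac{41952}{5 - 4761} - \frac{7745}{11293} = \frac{41952}{-4756} - \frac{7745}{11293} = 41952 \left(- \frac{1}{4756}\right) - \frac{7745}{11293} = - \frac{10488}{1189} - \frac{7745}{11293} = - \frac{127649789}{13427377} \approx -9.5067$)
$\left(S + 8915\right) + d = \left(- \frac{127649789}{13427377} + 8915\right) - 28229 = \frac{119577416166}{13427377} - 28229 = - \frac{259464009167}{13427377}$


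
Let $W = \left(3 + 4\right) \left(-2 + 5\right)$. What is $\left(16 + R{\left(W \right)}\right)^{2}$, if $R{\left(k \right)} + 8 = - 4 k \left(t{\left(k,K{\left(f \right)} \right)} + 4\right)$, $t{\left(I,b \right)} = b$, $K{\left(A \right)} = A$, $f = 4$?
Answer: $440896$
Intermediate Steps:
$W = 21$ ($W = 7 \cdot 3 = 21$)
$R{\left(k \right)} = -8 - 32 k$ ($R{\left(k \right)} = -8 + - 4 k \left(4 + 4\right) = -8 + - 4 k 8 = -8 - 32 k$)
$\left(16 + R{\left(W \right)}\right)^{2} = \left(16 - 680\right)^{2} = \left(-664\right)^{2} = 440896$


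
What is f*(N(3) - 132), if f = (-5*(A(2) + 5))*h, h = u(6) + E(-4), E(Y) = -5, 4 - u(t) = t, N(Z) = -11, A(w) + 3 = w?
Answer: -20020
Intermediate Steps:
A(w) = -3 + w
u(t) = 4 - t
h = -7 (h = (4 - 1*6) - 5 = (4 - 6) - 5 = -2 - 5 = -7)
f = 140 (f = -5*((-3 + 2) + 5)*(-7) = -5*(-1 + 5)*(-7) = -5*4*(-7) = -20*(-7) = 140)
f*(N(3) - 132) = 140*(-11 - 132) = 140*(-143) = -20020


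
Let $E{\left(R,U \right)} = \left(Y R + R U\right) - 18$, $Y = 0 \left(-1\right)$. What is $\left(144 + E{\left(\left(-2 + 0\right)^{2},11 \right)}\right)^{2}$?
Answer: $28900$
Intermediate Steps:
$Y = 0$
$E{\left(R,U \right)} = -18 + R U$ ($E{\left(R,U \right)} = \left(0 R + R U\right) - 18 = \left(0 + R U\right) - 18 = R U - 18 = -18 + R U$)
$\left(144 + E{\left(\left(-2 + 0\right)^{2},11 \right)}\right)^{2} = \left(144 - \left(18 - \left(-2 + 0\right)^{2} \cdot 11\right)\right)^{2} = \left(144 - \left(18 - \left(-2\right)^{2} \cdot 11\right)\right)^{2} = \left(144 + \left(-18 + 4 \cdot 11\right)\right)^{2} = \left(144 + \left(-18 + 44\right)\right)^{2} = \left(144 + 26\right)^{2} = 170^{2} = 28900$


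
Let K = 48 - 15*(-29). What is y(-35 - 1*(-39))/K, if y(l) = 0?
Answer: 0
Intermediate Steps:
K = 483 (K = 48 + 435 = 483)
y(-35 - 1*(-39))/K = 0/483 = 0*(1/483) = 0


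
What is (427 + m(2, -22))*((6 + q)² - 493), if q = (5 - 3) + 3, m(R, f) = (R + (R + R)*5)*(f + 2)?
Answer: 4836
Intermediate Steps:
m(R, f) = 11*R*(2 + f) (m(R, f) = (R + (2*R)*5)*(2 + f) = (R + 10*R)*(2 + f) = (11*R)*(2 + f) = 11*R*(2 + f))
q = 5 (q = 2 + 3 = 5)
(427 + m(2, -22))*((6 + q)² - 493) = (427 + 11*2*(2 - 22))*((6 + 5)² - 493) = (427 + 11*2*(-20))*(11² - 493) = (427 - 440)*(121 - 493) = -13*(-372) = 4836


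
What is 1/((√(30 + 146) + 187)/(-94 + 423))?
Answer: 5593/3163 - 1316*√11/34793 ≈ 1.6428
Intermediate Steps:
1/((√(30 + 146) + 187)/(-94 + 423)) = 1/((√176 + 187)/329) = 1/((4*√11 + 187)*(1/329)) = 1/((187 + 4*√11)*(1/329)) = 1/(187/329 + 4*√11/329)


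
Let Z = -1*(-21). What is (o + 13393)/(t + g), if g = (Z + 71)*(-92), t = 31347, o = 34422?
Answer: 47815/22883 ≈ 2.0895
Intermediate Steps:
Z = 21
g = -8464 (g = (21 + 71)*(-92) = 92*(-92) = -8464)
(o + 13393)/(t + g) = (34422 + 13393)/(31347 - 8464) = 47815/22883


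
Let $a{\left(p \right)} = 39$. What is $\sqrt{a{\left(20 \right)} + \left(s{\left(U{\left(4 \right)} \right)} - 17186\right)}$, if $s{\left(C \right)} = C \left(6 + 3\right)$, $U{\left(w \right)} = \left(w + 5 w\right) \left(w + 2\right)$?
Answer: $11 i \sqrt{131} \approx 125.9 i$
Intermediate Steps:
$U{\left(w \right)} = 6 w \left(2 + w\right)$
$s{\left(C \right)} = 9 C$ ($s{\left(C \right)} = C 9 = 9 C$)
$\sqrt{a{\left(20 \right)} + \left(s{\left(U{\left(4 \right)} \right)} - 17186\right)} = \sqrt{39 + \left(9 \cdot 6 \cdot 4 \left(2 + 4\right) - 17186\right)} = \sqrt{39 - \left(17186 - 9 \cdot 6 \cdot 4 \cdot 6\right)} = \sqrt{39 + \left(9 \cdot 144 - 17186\right)} = \sqrt{39 + \left(1296 - 17186\right)} = \sqrt{39 - 15890} = \sqrt{-15851} = 11 i \sqrt{131}$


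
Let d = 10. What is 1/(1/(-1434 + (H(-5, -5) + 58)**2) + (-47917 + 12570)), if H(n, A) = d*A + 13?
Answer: -993/35099572 ≈ -2.8291e-5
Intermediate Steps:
H(n, A) = 13 + 10*A (H(n, A) = 10*A + 13 = 13 + 10*A)
1/(1/(-1434 + (H(-5, -5) + 58)**2) + (-47917 + 12570)) = 1/(1/(-1434 + ((13 + 10*(-5)) + 58)**2) + (-47917 + 12570)) = 1/(1/(-1434 + ((13 - 50) + 58)**2) - 35347) = 1/(1/(-1434 + (-37 + 58)**2) - 35347) = 1/(1/(-1434 + 21**2) - 35347) = 1/(1/(-1434 + 441) - 35347) = 1/(1/(-993) - 35347) = 1/(-1/993 - 35347) = 1/(-35099572/993) = -993/35099572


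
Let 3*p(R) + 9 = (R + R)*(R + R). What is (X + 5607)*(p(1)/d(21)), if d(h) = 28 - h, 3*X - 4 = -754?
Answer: -26785/21 ≈ -1275.5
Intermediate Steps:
X = -250 (X = 4/3 + (⅓)*(-754) = 4/3 - 754/3 = -250)
p(R) = -3 + 4*R²/3 (p(R) = -3 + ((R + R)*(R + R))/3 = -3 + ((2*R)*(2*R))/3 = -3 + (4*R²)/3 = -3 + 4*R²/3)
(X + 5607)*(p(1)/d(21)) = (-250 + 5607)*((-3 + (4/3)*1²)/(28 - 1*21)) = 5357*((-3 + (4/3)*1)/(28 - 21)) = 5357*((-3 + 4/3)/7) = 5357*(-5/3*⅐) = 5357*(-5/21) = -26785/21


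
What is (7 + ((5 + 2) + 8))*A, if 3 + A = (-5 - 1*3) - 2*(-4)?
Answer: -66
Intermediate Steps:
A = -3 (A = -3 + ((-5 - 1*3) - 2*(-4)) = -3 + ((-5 - 3) + 8) = -3 + (-8 + 8) = -3 + 0 = -3)
(7 + ((5 + 2) + 8))*A = (7 + ((5 + 2) + 8))*(-3) = (7 + (7 + 8))*(-3) = (7 + 15)*(-3) = 22*(-3) = -66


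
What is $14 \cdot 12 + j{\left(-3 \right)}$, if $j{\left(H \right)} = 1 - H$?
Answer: $172$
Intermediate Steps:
$14 \cdot 12 + j{\left(-3 \right)} = 14 \cdot 12 + \left(1 - -3\right) = 168 + \left(1 + 3\right) = 168 + 4 = 172$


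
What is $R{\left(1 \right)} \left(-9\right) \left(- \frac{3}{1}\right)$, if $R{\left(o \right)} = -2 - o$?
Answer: $-81$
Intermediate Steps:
$R{\left(1 \right)} \left(-9\right) \left(- \frac{3}{1}\right) = \left(-2 - 1\right) \left(-9\right) \left(- \frac{3}{1}\right) = \left(-2 - 1\right) \left(-9\right) \left(\left(-3\right) 1\right) = \left(-3\right) \left(-9\right) \left(-3\right) = 27 \left(-3\right) = -81$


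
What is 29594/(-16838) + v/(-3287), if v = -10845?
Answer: 42666316/27673253 ≈ 1.5418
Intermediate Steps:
29594/(-16838) + v/(-3287) = 29594/(-16838) - 10845/(-3287) = 29594*(-1/16838) - 10845*(-1/3287) = -14797/8419 + 10845/3287 = 42666316/27673253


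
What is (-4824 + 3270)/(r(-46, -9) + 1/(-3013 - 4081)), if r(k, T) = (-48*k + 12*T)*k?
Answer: 11024076/685280401 ≈ 0.016087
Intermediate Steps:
r(k, T) = k*(-48*k + 12*T)
(-4824 + 3270)/(r(-46, -9) + 1/(-3013 - 4081)) = (-4824 + 3270)/(12*(-46)*(-9 - 4*(-46)) + 1/(-3013 - 4081)) = -1554/(12*(-46)*(-9 + 184) + 1/(-7094)) = -1554/(12*(-46)*175 - 1/7094) = -1554/(-96600 - 1/7094) = -1554/(-685280401/7094) = -1554*(-7094/685280401) = 11024076/685280401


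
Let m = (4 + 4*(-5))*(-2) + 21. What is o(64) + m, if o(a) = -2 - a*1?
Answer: -13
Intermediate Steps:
o(a) = -2 - a
m = 53 (m = (4 - 20)*(-2) + 21 = -16*(-2) + 21 = 32 + 21 = 53)
o(64) + m = (-2 - 1*64) + 53 = (-2 - 64) + 53 = -66 + 53 = -13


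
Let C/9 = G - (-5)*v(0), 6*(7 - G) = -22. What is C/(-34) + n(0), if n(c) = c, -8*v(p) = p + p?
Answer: -48/17 ≈ -2.8235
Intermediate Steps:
v(p) = -p/4 (v(p) = -(p + p)/8 = -p/4)
G = 32/3 (G = 7 - 1/6*(-22) = 7 + 11/3 = 32/3 ≈ 10.667)
C = 96 (C = 9*(32/3 - (-5)*(-1/4*0)) = 9*(32/3 - (-5)*0) = 9*(32/3 - 1*0) = 9*(32/3 + 0) = 9*(32/3) = 96)
C/(-34) + n(0) = 96/(-34) + 0 = 96*(-1/34) + 0 = -48/17 + 0 = -48/17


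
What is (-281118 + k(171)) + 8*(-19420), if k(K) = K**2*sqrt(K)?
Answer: -436478 + 87723*sqrt(19) ≈ -54102.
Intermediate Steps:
k(K) = K**(5/2)
(-281118 + k(171)) + 8*(-19420) = (-281118 + 171**(5/2)) + 8*(-19420) = (-281118 + 87723*sqrt(19)) - 155360 = -436478 + 87723*sqrt(19)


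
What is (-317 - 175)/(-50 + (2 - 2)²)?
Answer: 246/25 ≈ 9.8400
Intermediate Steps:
(-317 - 175)/(-50 + (2 - 2)²) = -492/(-50 + 0²) = -492/(-50 + 0) = -492/(-50) = -1/50*(-492) = 246/25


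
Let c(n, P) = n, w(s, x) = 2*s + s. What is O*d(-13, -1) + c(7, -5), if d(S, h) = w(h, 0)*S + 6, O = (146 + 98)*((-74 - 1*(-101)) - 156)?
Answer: -1416413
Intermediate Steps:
w(s, x) = 3*s
O = -31476 (O = 244*((-74 + 101) - 156) = 244*(27 - 156) = 244*(-129) = -31476)
d(S, h) = 6 + 3*S*h (d(S, h) = (3*h)*S + 6 = 3*S*h + 6 = 6 + 3*S*h)
O*d(-13, -1) + c(7, -5) = -31476*(6 + 3*(-13)*(-1)) + 7 = -31476*(6 + 39) + 7 = -31476*45 + 7 = -1416420 + 7 = -1416413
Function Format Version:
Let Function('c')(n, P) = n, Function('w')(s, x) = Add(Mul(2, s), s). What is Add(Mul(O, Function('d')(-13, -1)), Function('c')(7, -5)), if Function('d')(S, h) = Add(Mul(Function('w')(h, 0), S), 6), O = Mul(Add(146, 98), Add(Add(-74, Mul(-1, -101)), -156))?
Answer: -1416413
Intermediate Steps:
Function('w')(s, x) = Mul(3, s)
O = -31476 (O = Mul(244, Add(Add(-74, 101), -156)) = Mul(244, Add(27, -156)) = Mul(244, -129) = -31476)
Function('d')(S, h) = Add(6, Mul(3, S, h)) (Function('d')(S, h) = Add(Mul(Mul(3, h), S), 6) = Add(Mul(3, S, h), 6) = Add(6, Mul(3, S, h)))
Add(Mul(O, Function('d')(-13, -1)), Function('c')(7, -5)) = Add(Mul(-31476, Add(6, Mul(3, -13, -1))), 7) = Add(Mul(-31476, Add(6, 39)), 7) = Add(Mul(-31476, 45), 7) = Add(-1416420, 7) = -1416413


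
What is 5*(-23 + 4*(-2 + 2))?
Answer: -115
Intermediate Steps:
5*(-23 + 4*(-2 + 2)) = 5*(-23 + 4*0) = 5*(-23 + 0) = 5*(-23) = -115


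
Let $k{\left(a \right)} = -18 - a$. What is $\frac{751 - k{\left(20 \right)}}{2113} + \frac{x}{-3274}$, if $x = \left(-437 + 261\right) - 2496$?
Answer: $\frac{4114561}{3458981} \approx 1.1895$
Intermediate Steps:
$x = -2672$ ($x = -176 - 2496 = -2672$)
$\frac{751 - k{\left(20 \right)}}{2113} + \frac{x}{-3274} = \frac{751 - \left(-18 - 20\right)}{2113} - \frac{2672}{-3274} = \left(751 - \left(-18 - 20\right)\right) \frac{1}{2113} - - \frac{1336}{1637} = \left(751 - -38\right) \frac{1}{2113} + \frac{1336}{1637} = \left(751 + 38\right) \frac{1}{2113} + \frac{1336}{1637} = 789 \cdot \frac{1}{2113} + \frac{1336}{1637} = \frac{789}{2113} + \frac{1336}{1637} = \frac{4114561}{3458981}$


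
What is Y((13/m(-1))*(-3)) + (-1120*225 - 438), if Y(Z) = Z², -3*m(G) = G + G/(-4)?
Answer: -228102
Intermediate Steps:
m(G) = -G/4 (m(G) = -(G + G/(-4))/3 = -(G - G/4)/3 = -G/4)
Y((13/m(-1))*(-3)) + (-1120*225 - 438) = ((13/(-¼*(-1)))*(-3))² + (-1120*225 - 438) = ((13/(¼))*(-3))² + (-252000 - 438) = ((4*13)*(-3))² - 252438 = (52*(-3))² - 252438 = (-156)² - 252438 = 24336 - 252438 = -228102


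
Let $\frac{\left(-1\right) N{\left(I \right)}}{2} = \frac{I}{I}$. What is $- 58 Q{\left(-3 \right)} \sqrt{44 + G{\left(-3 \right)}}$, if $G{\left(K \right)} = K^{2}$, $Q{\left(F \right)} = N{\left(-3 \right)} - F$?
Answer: $- 58 \sqrt{53} \approx -422.25$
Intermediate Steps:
$N{\left(I \right)} = -2$ ($N{\left(I \right)} = - 2 \frac{I}{I} = \left(-2\right) 1 = -2$)
$Q{\left(F \right)} = -2 - F$
$- 58 Q{\left(-3 \right)} \sqrt{44 + G{\left(-3 \right)}} = - 58 \left(-2 - -3\right) \sqrt{44 + \left(-3\right)^{2}} = - 58 \left(-2 + 3\right) \sqrt{44 + 9} = \left(-58\right) 1 \sqrt{53} = - 58 \sqrt{53}$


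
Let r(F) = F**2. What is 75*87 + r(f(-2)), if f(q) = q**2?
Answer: 6541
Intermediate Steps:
75*87 + r(f(-2)) = 75*87 + ((-2)**2)**2 = 6525 + 4**2 = 6525 + 16 = 6541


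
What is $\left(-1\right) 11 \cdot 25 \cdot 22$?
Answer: $-6050$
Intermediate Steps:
$\left(-1\right) 11 \cdot 25 \cdot 22 = \left(-11\right) 25 \cdot 22 = \left(-275\right) 22 = -6050$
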